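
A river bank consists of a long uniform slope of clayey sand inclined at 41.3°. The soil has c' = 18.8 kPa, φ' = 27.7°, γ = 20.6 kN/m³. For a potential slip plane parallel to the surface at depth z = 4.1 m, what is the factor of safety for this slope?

For an infinite slope with a slip plane parallel to the surface (no pore pressure): FS = [c' + γz cos²β tanφ'] / [γz sinβ cosβ].
γz = 20.6·4.1 = 84.46 kN/m²
Numerator = 18.8 + 84.46·cos²41.3°·tan27.7° = 18.8 + 84.46·0.5644·0.5250 = 43.827 kPa
Denominator = 84.46·sin41.3°·cos41.3° = 84.46·0.6600·0.7513 = 41.878 kPa
FS = 43.827 / 41.878 = 1.047

FS = 1.05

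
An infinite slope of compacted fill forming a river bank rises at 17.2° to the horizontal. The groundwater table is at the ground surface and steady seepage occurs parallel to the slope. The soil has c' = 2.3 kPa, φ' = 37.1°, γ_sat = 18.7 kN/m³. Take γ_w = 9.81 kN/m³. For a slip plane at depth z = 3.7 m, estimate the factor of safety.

With seepage parallel to the slope and the water table at the surface, the effective normal stress on the slip plane uses the buoyant unit weight γ' = γ_sat − γ_w while the driving shear stress uses γ_sat:
FS = [c' + γ' z cos²β tanφ'] / [γ_sat z sinβ cosβ]
γ' = 18.7 − 9.81 = 8.89 kN/m³
Numerator = 2.3 + 8.89·3.7·cos²17.2°·tan37.1° = 2.3 + 8.89·3.7·0.9126·0.7563 = 25.001 kPa
Denominator = 18.7·3.7·sin17.2°·cos17.2° = 18.7·3.7·0.2957·0.9553 = 19.545 kPa
FS = 25.001 / 19.545 = 1.279

FS = 1.28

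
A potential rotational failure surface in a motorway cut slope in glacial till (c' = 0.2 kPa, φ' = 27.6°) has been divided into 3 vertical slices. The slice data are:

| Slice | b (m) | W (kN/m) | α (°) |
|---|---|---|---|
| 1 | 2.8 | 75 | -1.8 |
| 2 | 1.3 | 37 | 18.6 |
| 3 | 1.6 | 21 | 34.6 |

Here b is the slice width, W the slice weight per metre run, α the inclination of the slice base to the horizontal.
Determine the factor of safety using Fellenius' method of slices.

FS = 3.17

Ordinary method of slices: FS = Σ[c'·Δl_i + (W_i cosα_i)·tanφ'] / Σ W_i sinα_i, with Δl_i = b_i / cosα_i.
Slice 1: Δl = 2.8/cos(-1.8°) = 2.801 m; N'_1 = 75·cos(-1.8°) = 75.0; c'Δl = 0.56; W sinα = -2.4
Slice 2: Δl = 1.3/cos18.6° = 1.372 m; N'_2 = 37·cos18.6° = 35.1; c'Δl = 0.27; W sinα = 11.8
Slice 3: Δl = 1.6/cos34.6° = 1.944 m; N'_3 = 21·cos34.6° = 17.3; c'Δl = 0.39; W sinα = 11.9
Σc'Δl = 1.2 kN/m; ΣN' = 127.3 kN/m; ΣW sinα = 21.4 kN/m
Resisting = 1.2 + 127.3·tan27.6° = 1.2 + 66.6 = 67.8 kN/m
FS = 67.8 / 21.4 = 3.172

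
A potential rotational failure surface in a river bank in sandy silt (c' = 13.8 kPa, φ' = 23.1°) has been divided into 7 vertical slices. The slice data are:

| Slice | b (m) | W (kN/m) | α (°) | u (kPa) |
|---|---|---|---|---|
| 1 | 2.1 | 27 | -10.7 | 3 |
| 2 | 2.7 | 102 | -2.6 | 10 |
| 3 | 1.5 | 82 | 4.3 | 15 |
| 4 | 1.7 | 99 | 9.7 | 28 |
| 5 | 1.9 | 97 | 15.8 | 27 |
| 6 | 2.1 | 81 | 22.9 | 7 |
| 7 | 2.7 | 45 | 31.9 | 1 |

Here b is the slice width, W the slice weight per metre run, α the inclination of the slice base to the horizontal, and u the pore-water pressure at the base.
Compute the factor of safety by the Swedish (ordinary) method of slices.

Ordinary method of slices: FS = Σ[c'·Δl_i + (W_i cosα_i − u_i·Δl_i)·tanφ'] / Σ W_i sinα_i, with Δl_i = b_i / cosα_i.
Slice 1: Δl = 2.1/cos(-10.7°) = 2.137 m; N'_1 = 27·cos(-10.7°) − 3·2.137 = 20.1; c'Δl = 29.49; W sinα = -5.0
Slice 2: Δl = 2.7/cos(-2.6°) = 2.703 m; N'_2 = 102·cos(-2.6°) − 10·2.703 = 74.9; c'Δl = 37.30; W sinα = -4.6
Slice 3: Δl = 1.5/cos4.3° = 1.504 m; N'_3 = 82·cos4.3° − 15·1.504 = 59.2; c'Δl = 20.76; W sinα = 6.1
Slice 4: Δl = 1.7/cos9.7° = 1.725 m; N'_4 = 99·cos9.7° − 28·1.725 = 49.3; c'Δl = 23.80; W sinα = 16.7
Slice 5: Δl = 1.9/cos15.8° = 1.975 m; N'_5 = 97·cos15.8° − 27·1.975 = 40.0; c'Δl = 27.25; W sinα = 26.4
Slice 6: Δl = 2.1/cos22.9° = 2.280 m; N'_6 = 81·cos22.9° − 7·2.280 = 58.7; c'Δl = 31.46; W sinα = 31.5
Slice 7: Δl = 2.7/cos31.9° = 3.180 m; N'_7 = 45·cos31.9° − 1·3.180 = 35.0; c'Δl = 43.89; W sinα = 23.8
Σc'Δl = 213.9 kN/m; ΣN' = 337.2 kN/m; ΣW sinα = 94.9 kN/m
Resisting = 213.9 + 337.2·tan23.1° = 213.9 + 143.8 = 357.8 kN/m
FS = 357.8 / 94.9 = 3.770

FS = 3.77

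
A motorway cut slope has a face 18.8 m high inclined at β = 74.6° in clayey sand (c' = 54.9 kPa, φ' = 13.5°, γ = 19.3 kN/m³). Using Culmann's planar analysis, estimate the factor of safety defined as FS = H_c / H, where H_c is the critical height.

FS = 1.10

H_c = (4c'/γ) · sinβ cosφ' / [1 − cos(β − φ')]
    = (4·54.9/19.3) · sin74.6°·cos13.5° / [1 − cos61.1°]
    = 11.378 · 0.9375 / 0.5167 = 20.64 m
FS = H_c / H = 20.64 / 18.8 = 1.098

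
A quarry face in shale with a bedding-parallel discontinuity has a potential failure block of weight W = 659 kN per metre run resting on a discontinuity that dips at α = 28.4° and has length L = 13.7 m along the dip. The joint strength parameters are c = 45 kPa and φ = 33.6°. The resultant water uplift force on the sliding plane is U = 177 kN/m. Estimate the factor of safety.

FS = 2.82

Resolving the block weight along and normal to the plane and applying the Mohr–Coulomb strength on the joint:
N' = W cosα − U = 659·cos28.4° − 177 = 402.7 kN/m
Driving force T = W sinα = 659·sin28.4° = 313.4 kN/m
Resisting force R = c·L + N'·tanφ = 45·13.7 + 402.7·tan33.6° = 616.5 + 267.5 = 884.0 kN/m
FS = R / T = 884.0 / 313.4 = 2.820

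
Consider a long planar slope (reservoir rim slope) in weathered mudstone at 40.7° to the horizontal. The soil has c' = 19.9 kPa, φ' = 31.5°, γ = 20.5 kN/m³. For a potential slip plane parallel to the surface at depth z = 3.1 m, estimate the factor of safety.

FS = 1.35

For an infinite slope with a slip plane parallel to the surface (no pore pressure): FS = [c' + γz cos²β tanφ'] / [γz sinβ cosβ].
γz = 20.5·3.1 = 63.55 kN/m²
Numerator = 19.9 + 63.55·cos²40.7°·tan31.5° = 19.9 + 63.55·0.5748·0.6128 = 42.283 kPa
Denominator = 63.55·sin40.7°·cos40.7° = 63.55·0.6521·0.7581 = 31.418 kPa
FS = 42.283 / 31.418 = 1.346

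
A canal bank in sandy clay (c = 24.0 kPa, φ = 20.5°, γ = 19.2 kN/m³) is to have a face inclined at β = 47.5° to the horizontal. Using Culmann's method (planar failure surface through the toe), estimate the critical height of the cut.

Culmann's analysis gives the critical failure plane at α_cr = (β + φ)/2 = (47.5 + 20.5)/2 = 34.0°, and the critical height
H_c = (4c/γ) · sinβ cosφ / [1 − cos(β − φ)]
    = (4·24.0/19.2) · sin47.5°·cos20.5° / [1 − cos(27.0°)]
    = 5.000 · 0.7373·0.9367 / [1 − 0.8910]
    = 5.000 · 0.6906 / 0.1090
    = 31.68 m

H_c = 31.68 m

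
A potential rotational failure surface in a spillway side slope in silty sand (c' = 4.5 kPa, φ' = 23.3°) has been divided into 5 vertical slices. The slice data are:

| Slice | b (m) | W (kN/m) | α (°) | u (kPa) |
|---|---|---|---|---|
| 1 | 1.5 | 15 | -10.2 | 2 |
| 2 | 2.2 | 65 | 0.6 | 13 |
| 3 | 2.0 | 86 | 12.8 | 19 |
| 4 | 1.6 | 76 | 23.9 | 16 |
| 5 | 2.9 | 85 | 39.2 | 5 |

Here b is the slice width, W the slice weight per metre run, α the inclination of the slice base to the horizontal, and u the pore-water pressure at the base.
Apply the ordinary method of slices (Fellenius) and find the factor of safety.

Ordinary method of slices: FS = Σ[c'·Δl_i + (W_i cosα_i − u_i·Δl_i)·tanφ'] / Σ W_i sinα_i, with Δl_i = b_i / cosα_i.
Slice 1: Δl = 1.5/cos(-10.2°) = 1.524 m; N'_1 = 15·cos(-10.2°) − 2·1.524 = 11.7; c'Δl = 6.86; W sinα = -2.7
Slice 2: Δl = 2.2/cos0.6° = 2.200 m; N'_2 = 65·cos0.6° − 13·2.200 = 36.4; c'Δl = 9.90; W sinα = 0.7
Slice 3: Δl = 2.0/cos12.8° = 2.051 m; N'_3 = 86·cos12.8° − 19·2.051 = 44.9; c'Δl = 9.23; W sinα = 19.1
Slice 4: Δl = 1.6/cos23.9° = 1.750 m; N'_4 = 76·cos23.9° − 16·1.750 = 41.5; c'Δl = 7.88; W sinα = 30.8
Slice 5: Δl = 2.9/cos39.2° = 3.742 m; N'_5 = 85·cos39.2° − 5·3.742 = 47.2; c'Δl = 16.84; W sinα = 53.7
Σc'Δl = 50.7 kN/m; ΣN' = 181.6 kN/m; ΣW sinα = 101.6 kN/m
Resisting = 50.7 + 181.6·tan23.3° = 50.7 + 78.2 = 128.9 kN/m
FS = 128.9 / 101.6 = 1.269

FS = 1.27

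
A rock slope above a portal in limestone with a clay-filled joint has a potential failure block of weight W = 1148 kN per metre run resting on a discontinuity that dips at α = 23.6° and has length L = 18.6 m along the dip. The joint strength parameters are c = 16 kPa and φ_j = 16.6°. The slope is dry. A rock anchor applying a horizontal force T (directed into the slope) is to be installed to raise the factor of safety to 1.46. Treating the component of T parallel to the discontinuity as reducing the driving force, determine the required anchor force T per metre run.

Resolving forces along and normal to the sliding plane, with the horizontal anchor force T adding T·sinα to the effective normal force and T·cosα acting up the plane against the driving force:
FS = [cL + (W cosα + T sinα) tanφ_j] / [W sinα − T cosα]
Without the anchor: N' = 1052.0 kN/m, driving T_d = 459.6 kN/m, resisting R = 16·18.6 + 1052.0·tan16.6° = 611.2 kN/m, FS = 1.33.
Setting FS = 1.46 and solving for T:
1.46·(459.6 − T cos23.6°) = 611.2 + T sin23.6°·tan16.6°
T·(sin23.6°·tan16.6° + 1.46·cos23.6°) = 1.46·459.6 − 611.2
T·(0.4003·0.2981 + 1.46·0.9164) = 671.0 − 611.2 = 59.8
T·1.4572 = 59.8
T = 41.0 kN/m

T = 41 kN/m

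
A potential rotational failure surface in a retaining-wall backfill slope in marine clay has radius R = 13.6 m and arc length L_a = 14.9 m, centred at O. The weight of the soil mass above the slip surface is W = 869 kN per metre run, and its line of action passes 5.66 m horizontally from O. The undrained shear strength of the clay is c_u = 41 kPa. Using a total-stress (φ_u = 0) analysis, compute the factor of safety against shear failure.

Taking moments about the centre O, the resisting moment is provided by the undrained shear strength acting along the arc:
M_R = c_u·L_a·R = 41·14.90·13.6 = 8308.2 kN·m/m
M_D = W·d = 869·5.66 = 4918.5 kN·m/m
FS = M_R / M_D = 8308.2 / 4918.5 = 1.689

FS = 1.69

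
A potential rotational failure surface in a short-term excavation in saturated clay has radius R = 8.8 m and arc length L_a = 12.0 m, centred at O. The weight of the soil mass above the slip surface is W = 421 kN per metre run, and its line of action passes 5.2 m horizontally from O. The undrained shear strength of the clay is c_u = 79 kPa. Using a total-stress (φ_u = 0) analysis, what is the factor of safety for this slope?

FS = 3.81

Taking moments about the centre O, the resisting moment is provided by the undrained shear strength acting along the arc:
M_R = c_u·L_a·R = 79·12.00·8.8 = 8342.4 kN·m/m
M_D = W·d = 421·5.2 = 2189.2 kN·m/m
FS = M_R / M_D = 8342.4 / 2189.2 = 3.811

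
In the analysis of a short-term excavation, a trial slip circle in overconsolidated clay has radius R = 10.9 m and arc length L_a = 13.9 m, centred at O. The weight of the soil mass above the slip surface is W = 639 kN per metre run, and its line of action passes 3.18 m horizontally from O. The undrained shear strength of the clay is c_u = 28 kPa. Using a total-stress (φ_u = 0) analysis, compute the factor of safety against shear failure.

Taking moments about the centre O, the resisting moment is provided by the undrained shear strength acting along the arc:
M_R = c_u·L_a·R = 28·13.90·10.9 = 4242.3 kN·m/m
M_D = W·d = 639·3.18 = 2032.0 kN·m/m
FS = M_R / M_D = 4242.3 / 2032.0 = 2.088

FS = 2.09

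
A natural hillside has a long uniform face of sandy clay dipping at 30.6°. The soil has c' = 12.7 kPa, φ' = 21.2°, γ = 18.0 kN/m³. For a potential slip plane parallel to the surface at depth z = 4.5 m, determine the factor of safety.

FS = 1.01

For an infinite slope with a slip plane parallel to the surface (no pore pressure): FS = [c' + γz cos²β tanφ'] / [γz sinβ cosβ].
γz = 18.0·4.5 = 81.00 kN/m²
Numerator = 12.7 + 81.00·cos²30.6°·tan21.2° = 12.7 + 81.00·0.7409·0.3879 = 35.977 kPa
Denominator = 81.00·sin30.6°·cos30.6° = 81.00·0.5090·0.8607 = 35.490 kPa
FS = 35.977 / 35.490 = 1.014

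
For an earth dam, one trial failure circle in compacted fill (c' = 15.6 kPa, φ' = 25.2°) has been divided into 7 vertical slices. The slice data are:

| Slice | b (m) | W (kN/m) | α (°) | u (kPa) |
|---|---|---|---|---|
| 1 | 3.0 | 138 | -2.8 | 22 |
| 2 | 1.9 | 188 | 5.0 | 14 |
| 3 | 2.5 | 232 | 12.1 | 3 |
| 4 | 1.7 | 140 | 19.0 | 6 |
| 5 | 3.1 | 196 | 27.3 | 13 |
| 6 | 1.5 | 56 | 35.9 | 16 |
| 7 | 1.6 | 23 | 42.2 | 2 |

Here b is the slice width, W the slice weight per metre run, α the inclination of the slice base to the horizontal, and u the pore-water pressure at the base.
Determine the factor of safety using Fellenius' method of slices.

FS = 2.50

Ordinary method of slices: FS = Σ[c'·Δl_i + (W_i cosα_i − u_i·Δl_i)·tanφ'] / Σ W_i sinα_i, with Δl_i = b_i / cosα_i.
Slice 1: Δl = 3.0/cos(-2.8°) = 3.004 m; N'_1 = 138·cos(-2.8°) − 22·3.004 = 71.8; c'Δl = 46.86; W sinα = -6.7
Slice 2: Δl = 1.9/cos5.0° = 1.907 m; N'_2 = 188·cos5.0° − 14·1.907 = 160.6; c'Δl = 29.75; W sinα = 16.4
Slice 3: Δl = 2.5/cos12.1° = 2.557 m; N'_3 = 232·cos12.1° − 3·2.557 = 219.2; c'Δl = 39.89; W sinα = 48.6
Slice 4: Δl = 1.7/cos19.0° = 1.798 m; N'_4 = 140·cos19.0° − 6·1.798 = 121.6; c'Δl = 28.05; W sinα = 45.6
Slice 5: Δl = 3.1/cos27.3° = 3.489 m; N'_5 = 196·cos27.3° − 13·3.489 = 128.8; c'Δl = 54.42; W sinα = 89.9
Slice 6: Δl = 1.5/cos35.9° = 1.852 m; N'_6 = 56·cos35.9° − 16·1.852 = 15.7; c'Δl = 28.89; W sinα = 32.8
Slice 7: Δl = 1.6/cos42.2° = 2.160 m; N'_7 = 23·cos42.2° − 2·2.160 = 12.7; c'Δl = 33.69; W sinα = 15.4
Σc'Δl = 261.5 kN/m; ΣN' = 730.4 kN/m; ΣW sinα = 242.0 kN/m
Resisting = 261.5 + 730.4·tan25.2° = 261.5 + 343.7 = 605.2 kN/m
FS = 605.2 / 242.0 = 2.501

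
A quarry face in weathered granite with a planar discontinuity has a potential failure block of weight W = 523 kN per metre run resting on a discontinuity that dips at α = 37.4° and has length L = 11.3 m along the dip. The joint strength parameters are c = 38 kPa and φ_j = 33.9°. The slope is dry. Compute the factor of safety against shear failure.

FS = 2.23

Resolving the block weight along and normal to the plane and applying the Mohr–Coulomb strength on the joint:
N' = W cosα = 523·cos37.4° = 415.5 kN/m
Driving force T = W sinα = 523·sin37.4° = 317.7 kN/m
Resisting force R = c·L + N'·tanφ_j = 38·11.3 + 415.5·tan33.9° = 429.4 + 279.2 = 708.6 kN/m
FS = R / T = 708.6 / 317.7 = 2.231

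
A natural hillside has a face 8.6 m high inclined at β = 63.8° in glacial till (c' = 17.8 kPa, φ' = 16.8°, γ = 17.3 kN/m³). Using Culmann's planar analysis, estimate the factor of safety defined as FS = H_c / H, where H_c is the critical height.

H_c = (4c'/γ) · sinβ cosφ' / [1 − cos(β − φ')]
    = (4·17.8/17.3) · sin63.8°·cos16.8° / [1 − cos47.0°]
    = 4.116 · 0.8590 / 0.3180 = 11.12 m
FS = H_c / H = 11.12 / 8.6 = 1.293

FS = 1.29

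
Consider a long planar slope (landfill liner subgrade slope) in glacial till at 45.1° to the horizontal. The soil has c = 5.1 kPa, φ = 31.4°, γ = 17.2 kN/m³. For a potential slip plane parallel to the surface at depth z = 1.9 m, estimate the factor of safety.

For an infinite slope with a slip plane parallel to the surface (no pore pressure): FS = [c + γz cos²β tanφ] / [γz sinβ cosβ].
γz = 17.2·1.9 = 32.68 kN/m²
Numerator = 5.1 + 32.68·cos²45.1°·tan31.4° = 5.1 + 32.68·0.4983·0.6104 = 15.039 kPa
Denominator = 32.68·sin45.1°·cos45.1° = 32.68·0.7083·0.7059 = 16.340 kPa
FS = 15.039 / 16.340 = 0.920

FS = 0.92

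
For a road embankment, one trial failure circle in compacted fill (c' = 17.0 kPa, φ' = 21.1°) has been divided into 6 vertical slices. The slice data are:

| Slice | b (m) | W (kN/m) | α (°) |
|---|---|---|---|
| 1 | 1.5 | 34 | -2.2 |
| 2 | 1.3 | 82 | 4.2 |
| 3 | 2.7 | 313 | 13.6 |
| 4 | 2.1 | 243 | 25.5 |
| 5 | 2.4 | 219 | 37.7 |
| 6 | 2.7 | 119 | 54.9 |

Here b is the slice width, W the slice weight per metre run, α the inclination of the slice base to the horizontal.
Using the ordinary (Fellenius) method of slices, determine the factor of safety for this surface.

Ordinary method of slices: FS = Σ[c'·Δl_i + (W_i cosα_i)·tanφ'] / Σ W_i sinα_i, with Δl_i = b_i / cosα_i.
Slice 1: Δl = 1.5/cos(-2.2°) = 1.501 m; N'_1 = 34·cos(-2.2°) = 34.0; c'Δl = 25.52; W sinα = -1.3
Slice 2: Δl = 1.3/cos4.2° = 1.304 m; N'_2 = 82·cos4.2° = 81.8; c'Δl = 22.16; W sinα = 6.0
Slice 3: Δl = 2.7/cos13.6° = 2.778 m; N'_3 = 313·cos13.6° = 304.2; c'Δl = 47.22; W sinα = 73.6
Slice 4: Δl = 2.1/cos25.5° = 2.327 m; N'_4 = 243·cos25.5° = 219.3; c'Δl = 39.55; W sinα = 104.6
Slice 5: Δl = 2.4/cos37.7° = 3.033 m; N'_5 = 219·cos37.7° = 173.3; c'Δl = 51.57; W sinα = 133.9
Slice 6: Δl = 2.7/cos54.9° = 4.696 m; N'_6 = 119·cos54.9° = 68.4; c'Δl = 79.83; W sinα = 97.4
Σc'Δl = 265.8 kN/m; ΣN' = 881.0 kN/m; ΣW sinα = 414.2 kN/m
Resisting = 265.8 + 881.0·tan21.1° = 265.8 + 340.0 = 605.8 kN/m
FS = 605.8 / 414.2 = 1.463

FS = 1.46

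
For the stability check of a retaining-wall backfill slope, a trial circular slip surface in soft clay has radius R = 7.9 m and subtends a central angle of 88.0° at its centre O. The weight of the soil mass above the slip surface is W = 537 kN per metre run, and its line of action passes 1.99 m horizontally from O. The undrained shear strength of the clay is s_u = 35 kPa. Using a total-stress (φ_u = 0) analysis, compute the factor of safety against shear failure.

FS = 3.14

Taking moments about the centre O, the resisting moment is provided by the undrained shear strength acting along the arc:
Arc length L_a = R·θ = 7.9·(88.0°·π/180) = 7.9·1.5359 = 12.13 m
M_R = s_u·L_a·R = 35·12.13·7.9 = 3354.9 kN·m/m
M_D = W·d = 537·1.99 = 1068.6 kN·m/m
FS = M_R / M_D = 3354.9 / 1068.6 = 3.139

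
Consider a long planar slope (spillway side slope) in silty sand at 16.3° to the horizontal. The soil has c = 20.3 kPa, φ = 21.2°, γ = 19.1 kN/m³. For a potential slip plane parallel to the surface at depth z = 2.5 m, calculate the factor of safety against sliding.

For an infinite slope with a slip plane parallel to the surface (no pore pressure): FS = [c + γz cos²β tanφ] / [γz sinβ cosβ].
γz = 19.1·2.5 = 47.75 kN/m²
Numerator = 20.3 + 47.75·cos²16.3°·tan21.2° = 20.3 + 47.75·0.9212·0.3879 = 37.362 kPa
Denominator = 47.75·sin16.3°·cos16.3° = 47.75·0.2807·0.9598 = 12.863 kPa
FS = 37.362 / 12.863 = 2.905

FS = 2.90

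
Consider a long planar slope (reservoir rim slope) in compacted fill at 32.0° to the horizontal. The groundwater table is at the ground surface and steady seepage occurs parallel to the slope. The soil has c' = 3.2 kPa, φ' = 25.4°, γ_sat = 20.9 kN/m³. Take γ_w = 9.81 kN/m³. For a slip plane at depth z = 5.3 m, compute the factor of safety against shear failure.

With seepage parallel to the slope and the water table at the surface, the effective normal stress on the slip plane uses the buoyant unit weight γ' = γ_sat − γ_w while the driving shear stress uses γ_sat:
FS = [c' + γ' z cos²β tanφ'] / [γ_sat z sinβ cosβ]
γ' = 20.9 − 9.81 = 11.09 kN/m³
Numerator = 3.2 + 11.09·5.3·cos²32.0°·tan25.4° = 3.2 + 11.09·5.3·0.7192·0.4748 = 23.272 kPa
Denominator = 20.9·5.3·sin32.0°·cos32.0° = 20.9·5.3·0.5299·0.8480 = 49.780 kPa
FS = 23.272 / 49.780 = 0.468

FS = 0.47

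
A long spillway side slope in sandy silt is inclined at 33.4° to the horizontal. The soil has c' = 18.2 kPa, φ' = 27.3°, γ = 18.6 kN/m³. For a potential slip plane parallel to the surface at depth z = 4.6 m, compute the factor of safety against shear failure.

For an infinite slope with a slip plane parallel to the surface (no pore pressure): FS = [c' + γz cos²β tanφ'] / [γz sinβ cosβ].
γz = 18.6·4.6 = 85.56 kN/m²
Numerator = 18.2 + 85.56·cos²33.4°·tan27.3° = 18.2 + 85.56·0.6970·0.5161 = 48.979 kPa
Denominator = 85.56·sin33.4°·cos33.4° = 85.56·0.5505·0.8348 = 39.321 kPa
FS = 48.979 / 39.321 = 1.246

FS = 1.25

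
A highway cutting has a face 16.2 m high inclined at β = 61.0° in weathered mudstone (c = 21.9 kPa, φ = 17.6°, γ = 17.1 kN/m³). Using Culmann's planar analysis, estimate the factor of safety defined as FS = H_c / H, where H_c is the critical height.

H_c = (4c/γ) · sinβ cosφ / [1 − cos(β − φ)]
    = (4·21.9/17.1) · sin61.0°·cos17.6° / [1 − cos43.4°]
    = 5.123 · 0.8337 / 0.2734 = 15.62 m
FS = H_c / H = 15.62 / 16.2 = 0.964

FS = 0.96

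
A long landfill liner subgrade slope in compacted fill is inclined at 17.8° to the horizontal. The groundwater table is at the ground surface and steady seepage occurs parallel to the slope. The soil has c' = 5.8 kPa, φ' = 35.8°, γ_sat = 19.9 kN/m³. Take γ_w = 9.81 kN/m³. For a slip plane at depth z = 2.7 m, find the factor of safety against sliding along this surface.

FS = 1.51

With seepage parallel to the slope and the water table at the surface, the effective normal stress on the slip plane uses the buoyant unit weight γ' = γ_sat − γ_w while the driving shear stress uses γ_sat:
FS = [c' + γ' z cos²β tanφ'] / [γ_sat z sinβ cosβ]
γ' = 19.9 − 9.81 = 10.09 kN/m³
Numerator = 5.8 + 10.09·2.7·cos²17.8°·tan35.8° = 5.8 + 10.09·2.7·0.9066·0.7212 = 23.612 kPa
Denominator = 19.9·2.7·sin17.8°·cos17.8° = 19.9·2.7·0.3057·0.9521 = 15.639 kPa
FS = 23.612 / 15.639 = 1.510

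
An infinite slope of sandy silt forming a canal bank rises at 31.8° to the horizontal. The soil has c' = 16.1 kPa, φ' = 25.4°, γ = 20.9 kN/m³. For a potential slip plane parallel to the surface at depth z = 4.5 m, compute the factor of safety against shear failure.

For an infinite slope with a slip plane parallel to the surface (no pore pressure): FS = [c' + γz cos²β tanφ'] / [γz sinβ cosβ].
γz = 20.9·4.5 = 94.05 kN/m²
Numerator = 16.1 + 94.05·cos²31.8°·tan25.4° = 16.1 + 94.05·0.7223·0.4748 = 48.357 kPa
Denominator = 94.05·sin31.8°·cos31.8° = 94.05·0.5270·0.8499 = 42.121 kPa
FS = 48.357 / 42.121 = 1.148

FS = 1.15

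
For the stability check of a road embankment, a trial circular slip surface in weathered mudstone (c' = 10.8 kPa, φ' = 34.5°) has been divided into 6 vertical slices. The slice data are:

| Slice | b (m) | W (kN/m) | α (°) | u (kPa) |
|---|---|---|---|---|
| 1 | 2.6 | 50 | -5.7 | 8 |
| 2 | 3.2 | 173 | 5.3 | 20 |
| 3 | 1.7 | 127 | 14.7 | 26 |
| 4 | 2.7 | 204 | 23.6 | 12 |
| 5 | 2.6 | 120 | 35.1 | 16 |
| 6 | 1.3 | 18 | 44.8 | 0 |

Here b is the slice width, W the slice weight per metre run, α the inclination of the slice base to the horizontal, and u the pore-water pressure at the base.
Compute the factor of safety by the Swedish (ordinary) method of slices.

Ordinary method of slices: FS = Σ[c'·Δl_i + (W_i cosα_i − u_i·Δl_i)·tanφ'] / Σ W_i sinα_i, with Δl_i = b_i / cosα_i.
Slice 1: Δl = 2.6/cos(-5.7°) = 2.613 m; N'_1 = 50·cos(-5.7°) − 8·2.613 = 28.8; c'Δl = 28.22; W sinα = -5.0
Slice 2: Δl = 3.2/cos5.3° = 3.214 m; N'_2 = 173·cos5.3° − 20·3.214 = 108.0; c'Δl = 34.71; W sinα = 16.0
Slice 3: Δl = 1.7/cos14.7° = 1.758 m; N'_3 = 127·cos14.7° − 26·1.758 = 77.1; c'Δl = 18.98; W sinα = 32.2
Slice 4: Δl = 2.7/cos23.6° = 2.946 m; N'_4 = 204·cos23.6° − 12·2.946 = 151.6; c'Δl = 31.82; W sinα = 81.7
Slice 5: Δl = 2.6/cos35.1° = 3.178 m; N'_5 = 120·cos35.1° − 16·3.178 = 47.3; c'Δl = 34.32; W sinα = 69.0
Slice 6: Δl = 1.3/cos44.8° = 1.832 m; N'_6 = 18·cos44.8° − 0·1.832 = 12.8; c'Δl = 19.79; W sinα = 12.7
Σc'Δl = 167.8 kN/m; ΣN' = 425.7 kN/m; ΣW sinα = 206.6 kN/m
Resisting = 167.8 + 425.7·tan34.5° = 167.8 + 292.6 = 460.4 kN/m
FS = 460.4 / 206.6 = 2.228

FS = 2.23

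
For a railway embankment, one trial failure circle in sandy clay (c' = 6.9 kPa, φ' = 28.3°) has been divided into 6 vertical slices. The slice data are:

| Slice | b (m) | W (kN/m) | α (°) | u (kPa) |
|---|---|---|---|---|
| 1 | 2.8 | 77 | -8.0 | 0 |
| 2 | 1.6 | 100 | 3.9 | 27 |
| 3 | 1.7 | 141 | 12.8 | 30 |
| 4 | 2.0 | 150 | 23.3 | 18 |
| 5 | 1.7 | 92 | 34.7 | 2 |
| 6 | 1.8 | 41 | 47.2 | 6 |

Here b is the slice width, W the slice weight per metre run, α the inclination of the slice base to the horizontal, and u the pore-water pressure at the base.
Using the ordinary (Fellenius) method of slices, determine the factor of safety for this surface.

FS = 1.81

Ordinary method of slices: FS = Σ[c'·Δl_i + (W_i cosα_i − u_i·Δl_i)·tanφ'] / Σ W_i sinα_i, with Δl_i = b_i / cosα_i.
Slice 1: Δl = 2.8/cos(-8.0°) = 2.828 m; N'_1 = 77·cos(-8.0°) − 0·2.828 = 76.3; c'Δl = 19.51; W sinα = -10.7
Slice 2: Δl = 1.6/cos3.9° = 1.604 m; N'_2 = 100·cos3.9° − 27·1.604 = 56.5; c'Δl = 11.07; W sinα = 6.8
Slice 3: Δl = 1.7/cos12.8° = 1.743 m; N'_3 = 141·cos12.8° − 30·1.743 = 85.2; c'Δl = 12.03; W sinα = 31.2
Slice 4: Δl = 2.0/cos23.3° = 2.178 m; N'_4 = 150·cos23.3° − 18·2.178 = 98.6; c'Δl = 15.03; W sinα = 59.3
Slice 5: Δl = 1.7/cos34.7° = 2.068 m; N'_5 = 92·cos34.7° − 2·2.068 = 71.5; c'Δl = 14.27; W sinα = 52.4
Slice 6: Δl = 1.8/cos47.2° = 2.649 m; N'_6 = 41·cos47.2° − 6·2.649 = 12.0; c'Δl = 18.28; W sinα = 30.1
Σc'Δl = 90.2 kN/m; ΣN' = 399.9 kN/m; ΣW sinα = 169.1 kN/m
Resisting = 90.2 + 399.9·tan28.3° = 90.2 + 215.4 = 305.5 kN/m
FS = 305.5 / 169.1 = 1.807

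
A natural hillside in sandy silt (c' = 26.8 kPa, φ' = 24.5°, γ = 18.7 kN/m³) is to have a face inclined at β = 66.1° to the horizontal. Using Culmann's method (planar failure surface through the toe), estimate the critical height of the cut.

Culmann's analysis gives the critical failure plane at α_cr = (β + φ')/2 = (66.1 + 24.5)/2 = 45.3°, and the critical height
H_c = (4c'/γ) · sinβ cosφ' / [1 − cos(β − φ')]
    = (4·26.8/18.7) · sin66.1°·cos24.5° / [1 − cos(41.6°)]
    = 5.733 · 0.9143·0.9100 / [1 − 0.7478]
    = 5.733 · 0.8319 / 0.2522
    = 18.91 m

H_c = 18.91 m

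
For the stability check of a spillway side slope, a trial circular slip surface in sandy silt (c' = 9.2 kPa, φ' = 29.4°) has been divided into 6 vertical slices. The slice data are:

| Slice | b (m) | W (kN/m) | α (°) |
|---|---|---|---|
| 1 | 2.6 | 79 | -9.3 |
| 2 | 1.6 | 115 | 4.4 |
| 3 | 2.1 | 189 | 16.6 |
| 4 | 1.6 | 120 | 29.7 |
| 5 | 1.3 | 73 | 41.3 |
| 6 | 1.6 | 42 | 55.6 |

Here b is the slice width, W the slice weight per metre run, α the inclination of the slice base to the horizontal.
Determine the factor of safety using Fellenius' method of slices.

FS = 2.24

Ordinary method of slices: FS = Σ[c'·Δl_i + (W_i cosα_i)·tanφ'] / Σ W_i sinα_i, with Δl_i = b_i / cosα_i.
Slice 1: Δl = 2.6/cos(-9.3°) = 2.635 m; N'_1 = 79·cos(-9.3°) = 78.0; c'Δl = 24.24; W sinα = -12.8
Slice 2: Δl = 1.6/cos4.4° = 1.605 m; N'_2 = 115·cos4.4° = 114.7; c'Δl = 14.76; W sinα = 8.8
Slice 3: Δl = 2.1/cos16.6° = 2.191 m; N'_3 = 189·cos16.6° = 181.1; c'Δl = 20.16; W sinα = 54.0
Slice 4: Δl = 1.6/cos29.7° = 1.842 m; N'_4 = 120·cos29.7° = 104.2; c'Δl = 16.95; W sinα = 59.5
Slice 5: Δl = 1.3/cos41.3° = 1.730 m; N'_5 = 73·cos41.3° = 54.8; c'Δl = 15.92; W sinα = 48.2
Slice 6: Δl = 1.6/cos55.6° = 2.832 m; N'_6 = 42·cos55.6° = 23.7; c'Δl = 26.05; W sinα = 34.7
Σc'Δl = 118.1 kN/m; ΣN' = 556.6 kN/m; ΣW sinα = 192.3 kN/m
Resisting = 118.1 + 556.6·tan29.4° = 118.1 + 313.6 = 431.7 kN/m
FS = 431.7 / 192.3 = 2.244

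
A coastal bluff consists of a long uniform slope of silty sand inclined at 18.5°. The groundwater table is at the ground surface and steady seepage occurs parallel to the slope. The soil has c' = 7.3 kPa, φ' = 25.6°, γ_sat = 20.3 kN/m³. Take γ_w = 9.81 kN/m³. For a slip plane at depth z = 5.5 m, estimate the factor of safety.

FS = 0.96

With seepage parallel to the slope and the water table at the surface, the effective normal stress on the slip plane uses the buoyant unit weight γ' = γ_sat − γ_w while the driving shear stress uses γ_sat:
FS = [c' + γ' z cos²β tanφ'] / [γ_sat z sinβ cosβ]
γ' = 20.3 − 9.81 = 10.49 kN/m³
Numerator = 7.3 + 10.49·5.5·cos²18.5°·tan25.6° = 7.3 + 10.49·5.5·0.8993·0.4791 = 32.160 kPa
Denominator = 20.3·5.5·sin18.5°·cos18.5° = 20.3·5.5·0.3173·0.9483 = 33.596 kPa
FS = 32.160 / 33.596 = 0.957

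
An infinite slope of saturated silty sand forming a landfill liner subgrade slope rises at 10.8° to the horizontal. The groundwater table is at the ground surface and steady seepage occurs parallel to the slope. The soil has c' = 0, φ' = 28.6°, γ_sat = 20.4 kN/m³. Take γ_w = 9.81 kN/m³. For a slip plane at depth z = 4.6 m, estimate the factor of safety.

FS = 1.48

With seepage parallel to the slope and the water table at the surface, the effective normal stress on the slip plane uses the buoyant unit weight γ' = γ_sat − γ_w while the driving shear stress uses γ_sat:
FS = [c' + γ' z cos²β tanφ'] / [γ_sat z sinβ cosβ]
(For c' = 0 this reduces to FS = (γ'/γ_sat)·tanφ'/tanβ.)
γ' = 20.4 − 9.81 = 10.59 kN/m³
Numerator = 0.0 + 10.59·4.6·cos²10.8°·tan28.6° = 0.0 + 10.59·4.6·0.9649·0.5452 = 25.627 kPa
Denominator = 20.4·4.6·sin10.8°·cos10.8° = 20.4·4.6·0.1874·0.9823 = 17.272 kPa
FS = 25.627 / 17.272 = 1.484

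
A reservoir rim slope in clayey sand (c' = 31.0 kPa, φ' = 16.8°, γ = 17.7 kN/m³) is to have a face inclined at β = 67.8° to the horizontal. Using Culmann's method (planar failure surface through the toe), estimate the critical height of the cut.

H_c = 16.75 m

Culmann's analysis gives the critical failure plane at α_cr = (β + φ')/2 = (67.8 + 16.8)/2 = 42.3°, and the critical height
H_c = (4c'/γ) · sinβ cosφ' / [1 − cos(β − φ')]
    = (4·31.0/17.7) · sin67.8°·cos16.8° / [1 − cos(51.0°)]
    = 7.006 · 0.9259·0.9573 / [1 − 0.6293]
    = 7.006 · 0.8864 / 0.3707
    = 16.75 m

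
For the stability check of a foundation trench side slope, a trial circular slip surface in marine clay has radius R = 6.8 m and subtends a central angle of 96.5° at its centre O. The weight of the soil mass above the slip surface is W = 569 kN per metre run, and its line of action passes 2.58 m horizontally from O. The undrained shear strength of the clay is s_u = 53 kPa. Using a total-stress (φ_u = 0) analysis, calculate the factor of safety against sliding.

Taking moments about the centre O, the resisting moment is provided by the undrained shear strength acting along the arc:
Arc length L_a = R·θ = 6.8·(96.5°·π/180) = 6.8·1.6842 = 11.45 m
M_R = s_u·L_a·R = 53·11.45·6.8 = 4127.6 kN·m/m
M_D = W·d = 569·2.58 = 1468.0 kN·m/m
FS = M_R / M_D = 4127.6 / 1468.0 = 2.812

FS = 2.81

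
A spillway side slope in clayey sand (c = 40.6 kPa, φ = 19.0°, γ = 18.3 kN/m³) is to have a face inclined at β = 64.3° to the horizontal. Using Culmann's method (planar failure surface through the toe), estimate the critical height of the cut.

Culmann's analysis gives the critical failure plane at α_cr = (β + φ)/2 = (64.3 + 19.0)/2 = 41.6°, and the critical height
H_c = (4c/γ) · sinβ cosφ / [1 − cos(β − φ)]
    = (4·40.6/18.3) · sin64.3°·cos19.0° / [1 − cos(45.3°)]
    = 8.874 · 0.9011·0.9455 / [1 − 0.7034]
    = 8.874 · 0.8520 / 0.2966
    = 25.49 m

H_c = 25.49 m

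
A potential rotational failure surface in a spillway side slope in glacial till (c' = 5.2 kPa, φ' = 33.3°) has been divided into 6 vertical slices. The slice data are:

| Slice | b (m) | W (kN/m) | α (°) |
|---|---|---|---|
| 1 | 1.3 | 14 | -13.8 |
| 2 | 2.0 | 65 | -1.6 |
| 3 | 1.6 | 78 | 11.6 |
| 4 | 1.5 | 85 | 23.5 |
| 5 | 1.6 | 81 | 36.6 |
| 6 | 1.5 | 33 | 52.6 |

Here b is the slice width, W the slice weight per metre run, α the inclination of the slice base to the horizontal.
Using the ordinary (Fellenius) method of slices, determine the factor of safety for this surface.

Ordinary method of slices: FS = Σ[c'·Δl_i + (W_i cosα_i)·tanφ'] / Σ W_i sinα_i, with Δl_i = b_i / cosα_i.
Slice 1: Δl = 1.3/cos(-13.8°) = 1.339 m; N'_1 = 14·cos(-13.8°) = 13.6; c'Δl = 6.96; W sinα = -3.3
Slice 2: Δl = 2.0/cos(-1.6°) = 2.001 m; N'_2 = 65·cos(-1.6°) = 65.0; c'Δl = 10.40; W sinα = -1.8
Slice 3: Δl = 1.6/cos11.6° = 1.633 m; N'_3 = 78·cos11.6° = 76.4; c'Δl = 8.49; W sinα = 15.7
Slice 4: Δl = 1.5/cos23.5° = 1.636 m; N'_4 = 85·cos23.5° = 78.0; c'Δl = 8.51; W sinα = 33.9
Slice 5: Δl = 1.6/cos36.6° = 1.993 m; N'_5 = 81·cos36.6° = 65.0; c'Δl = 10.36; W sinα = 48.3
Slice 6: Δl = 1.5/cos52.6° = 2.470 m; N'_6 = 33·cos52.6° = 20.0; c'Δl = 12.84; W sinα = 26.2
Σc'Δl = 57.6 kN/m; ΣN' = 318.0 kN/m; ΣW sinα = 118.9 kN/m
Resisting = 57.6 + 318.0·tan33.3° = 57.6 + 208.9 = 266.5 kN/m
FS = 266.5 / 118.9 = 2.240

FS = 2.24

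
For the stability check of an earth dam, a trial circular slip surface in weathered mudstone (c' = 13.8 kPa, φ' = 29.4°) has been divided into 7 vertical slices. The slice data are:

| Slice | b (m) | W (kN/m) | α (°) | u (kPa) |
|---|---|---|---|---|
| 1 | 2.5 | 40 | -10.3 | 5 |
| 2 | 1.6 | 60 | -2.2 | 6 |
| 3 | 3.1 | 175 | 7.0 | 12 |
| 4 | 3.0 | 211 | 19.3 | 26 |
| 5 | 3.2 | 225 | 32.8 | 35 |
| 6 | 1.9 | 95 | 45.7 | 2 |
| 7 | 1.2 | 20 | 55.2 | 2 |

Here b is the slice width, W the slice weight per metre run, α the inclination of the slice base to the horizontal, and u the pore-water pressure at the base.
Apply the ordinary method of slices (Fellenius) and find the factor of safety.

Ordinary method of slices: FS = Σ[c'·Δl_i + (W_i cosα_i − u_i·Δl_i)·tanφ'] / Σ W_i sinα_i, with Δl_i = b_i / cosα_i.
Slice 1: Δl = 2.5/cos(-10.3°) = 2.541 m; N'_1 = 40·cos(-10.3°) − 5·2.541 = 26.7; c'Δl = 35.07; W sinα = -7.2
Slice 2: Δl = 1.6/cos(-2.2°) = 1.601 m; N'_2 = 60·cos(-2.2°) − 6·1.601 = 50.3; c'Δl = 22.10; W sinα = -2.3
Slice 3: Δl = 3.1/cos7.0° = 3.123 m; N'_3 = 175·cos7.0° − 12·3.123 = 136.2; c'Δl = 43.10; W sinα = 21.3
Slice 4: Δl = 3.0/cos19.3° = 3.179 m; N'_4 = 211·cos19.3° − 26·3.179 = 116.5; c'Δl = 43.87; W sinα = 69.7
Slice 5: Δl = 3.2/cos32.8° = 3.807 m; N'_5 = 225·cos32.8° − 35·3.807 = 55.9; c'Δl = 52.54; W sinα = 121.9
Slice 6: Δl = 1.9/cos45.7° = 2.720 m; N'_6 = 95·cos45.7° − 2·2.720 = 60.9; c'Δl = 37.54; W sinα = 68.0
Slice 7: Δl = 1.2/cos55.2° = 2.103 m; N'_7 = 20·cos55.2° − 2·2.103 = 7.2; c'Δl = 29.02; W sinα = 16.4
Σc'Δl = 263.2 kN/m; ΣN' = 453.7 kN/m; ΣW sinα = 287.9 kN/m
Resisting = 263.2 + 453.7·tan29.4° = 263.2 + 255.7 = 518.9 kN/m
FS = 518.9 / 287.9 = 1.802

FS = 1.80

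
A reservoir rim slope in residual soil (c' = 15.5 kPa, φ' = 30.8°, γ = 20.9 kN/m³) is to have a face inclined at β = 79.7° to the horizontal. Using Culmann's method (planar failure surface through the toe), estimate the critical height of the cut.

H_c = 7.32 m

Culmann's analysis gives the critical failure plane at α_cr = (β + φ')/2 = (79.7 + 30.8)/2 = 55.2°, and the critical height
H_c = (4c'/γ) · sinβ cosφ' / [1 − cos(β − φ')]
    = (4·15.5/20.9) · sin79.7°·cos30.8° / [1 − cos(48.9°)]
    = 2.967 · 0.9839·0.8590 / [1 − 0.6574]
    = 2.967 · 0.8451 / 0.3426
    = 7.32 m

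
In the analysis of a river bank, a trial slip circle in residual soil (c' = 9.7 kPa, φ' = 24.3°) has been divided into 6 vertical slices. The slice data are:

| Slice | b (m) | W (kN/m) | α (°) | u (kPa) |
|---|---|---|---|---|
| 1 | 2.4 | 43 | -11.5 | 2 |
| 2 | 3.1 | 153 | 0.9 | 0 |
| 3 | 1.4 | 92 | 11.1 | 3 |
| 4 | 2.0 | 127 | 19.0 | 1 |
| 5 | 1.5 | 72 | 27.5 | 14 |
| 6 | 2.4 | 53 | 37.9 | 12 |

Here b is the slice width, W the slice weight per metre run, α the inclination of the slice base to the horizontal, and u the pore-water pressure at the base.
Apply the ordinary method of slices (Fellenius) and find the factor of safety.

Ordinary method of slices: FS = Σ[c'·Δl_i + (W_i cosα_i − u_i·Δl_i)·tanφ'] / Σ W_i sinα_i, with Δl_i = b_i / cosα_i.
Slice 1: Δl = 2.4/cos(-11.5°) = 2.449 m; N'_1 = 43·cos(-11.5°) − 2·2.449 = 37.2; c'Δl = 23.76; W sinα = -8.6
Slice 2: Δl = 3.1/cos0.9° = 3.100 m; N'_2 = 153·cos0.9° − 0·3.100 = 153.0; c'Δl = 30.07; W sinα = 2.4
Slice 3: Δl = 1.4/cos11.1° = 1.427 m; N'_3 = 92·cos11.1° − 3·1.427 = 86.0; c'Δl = 13.84; W sinα = 17.7
Slice 4: Δl = 2.0/cos19.0° = 2.115 m; N'_4 = 127·cos19.0° − 1·2.115 = 118.0; c'Δl = 20.52; W sinα = 41.3
Slice 5: Δl = 1.5/cos27.5° = 1.691 m; N'_5 = 72·cos27.5° − 14·1.691 = 40.2; c'Δl = 16.40; W sinα = 33.2
Slice 6: Δl = 2.4/cos37.9° = 3.042 m; N'_6 = 53·cos37.9° − 12·3.042 = 5.3; c'Δl = 29.50; W sinα = 32.6
Σc'Δl = 134.1 kN/m; ΣN' = 439.7 kN/m; ΣW sinα = 118.7 kN/m
Resisting = 134.1 + 439.7·tan24.3° = 134.1 + 198.5 = 332.6 kN/m
FS = 332.6 / 118.7 = 2.802

FS = 2.80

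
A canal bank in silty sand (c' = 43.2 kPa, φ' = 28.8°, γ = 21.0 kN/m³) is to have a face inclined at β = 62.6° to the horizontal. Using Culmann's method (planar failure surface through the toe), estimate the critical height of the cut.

H_c = 37.88 m

Culmann's analysis gives the critical failure plane at α_cr = (β + φ')/2 = (62.6 + 28.8)/2 = 45.7°, and the critical height
H_c = (4c'/γ) · sinβ cosφ' / [1 − cos(β − φ')]
    = (4·43.2/21.0) · sin62.6°·cos28.8° / [1 − cos(33.8°)]
    = 8.229 · 0.8878·0.8763 / [1 − 0.8310]
    = 8.229 · 0.7780 / 0.1690
    = 37.88 m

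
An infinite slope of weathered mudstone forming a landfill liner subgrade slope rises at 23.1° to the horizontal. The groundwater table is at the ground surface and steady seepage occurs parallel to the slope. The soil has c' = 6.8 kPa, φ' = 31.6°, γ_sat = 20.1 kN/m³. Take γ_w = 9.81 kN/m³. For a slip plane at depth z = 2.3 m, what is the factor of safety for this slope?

FS = 1.15

With seepage parallel to the slope and the water table at the surface, the effective normal stress on the slip plane uses the buoyant unit weight γ' = γ_sat − γ_w while the driving shear stress uses γ_sat:
FS = [c' + γ' z cos²β tanφ'] / [γ_sat z sinβ cosβ]
γ' = 20.1 − 9.81 = 10.29 kN/m³
Numerator = 6.8 + 10.29·2.3·cos²23.1°·tan31.6° = 6.8 + 10.29·2.3·0.8461·0.6152 = 19.119 kPa
Denominator = 20.1·2.3·sin23.1°·cos23.1° = 20.1·2.3·0.3923·0.9198 = 16.683 kPa
FS = 19.119 / 16.683 = 1.146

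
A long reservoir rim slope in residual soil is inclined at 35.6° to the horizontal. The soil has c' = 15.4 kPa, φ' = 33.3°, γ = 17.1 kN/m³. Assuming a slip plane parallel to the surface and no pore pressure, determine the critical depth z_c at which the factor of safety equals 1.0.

z_c = 23.07 m

Setting FS = 1.00 in FS = [c' + γz cos²β tanφ'] / [γz sinβ cosβ] and solving for z:
z = c' / [γ cosβ (FS·sinβ − cosβ·tanφ')]
  = 15.4 / [17.1·cos35.6°·(1.00·sin35.6° − cos35.6°·tan33.3°)]
  = 15.4 / [17.1·0.8131·(1.00·0.5821 − 0.8131·0.6569)]
  = 15.4 / 0.6676 = 23.067 m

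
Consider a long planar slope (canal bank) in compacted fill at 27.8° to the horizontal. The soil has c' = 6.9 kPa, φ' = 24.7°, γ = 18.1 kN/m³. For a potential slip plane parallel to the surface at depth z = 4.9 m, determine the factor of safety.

FS = 1.06

For an infinite slope with a slip plane parallel to the surface (no pore pressure): FS = [c' + γz cos²β tanφ'] / [γz sinβ cosβ].
γz = 18.1·4.9 = 88.69 kN/m²
Numerator = 6.9 + 88.69·cos²27.8°·tan24.7° = 6.9 + 88.69·0.7825·0.4599 = 38.820 kPa
Denominator = 88.69·sin27.8°·cos27.8° = 88.69·0.4664·0.8846 = 36.590 kPa
FS = 38.820 / 36.590 = 1.061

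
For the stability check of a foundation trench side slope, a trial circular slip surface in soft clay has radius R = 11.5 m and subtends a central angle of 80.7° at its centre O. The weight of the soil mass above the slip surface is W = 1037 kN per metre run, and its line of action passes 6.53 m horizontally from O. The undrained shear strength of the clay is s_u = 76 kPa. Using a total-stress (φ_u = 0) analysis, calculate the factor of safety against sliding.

FS = 2.09

Taking moments about the centre O, the resisting moment is provided by the undrained shear strength acting along the arc:
Arc length L_a = R·θ = 11.5·(80.7°·π/180) = 11.5·1.4085 = 16.20 m
M_R = s_u·L_a·R = 76·16.20·11.5 = 14156.6 kN·m/m
M_D = W·d = 1037·6.53 = 6771.6 kN·m/m
FS = M_R / M_D = 14156.6 / 6771.6 = 2.091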